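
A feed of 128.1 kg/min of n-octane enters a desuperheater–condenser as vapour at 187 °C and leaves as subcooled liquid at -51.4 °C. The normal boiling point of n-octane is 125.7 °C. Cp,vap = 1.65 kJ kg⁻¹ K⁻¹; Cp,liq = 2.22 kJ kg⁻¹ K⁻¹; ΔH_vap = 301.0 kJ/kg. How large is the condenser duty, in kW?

Q_c = 1700 kW

vapour 187→125.7 °C: -101.14 kJ/kg
condensation at 125.7 °C: -301 kJ/kg
liquid 125.7→-51.4 °C: -393.16 kJ/kg
Δh = -101.14 + -301 + -393.16 = -795.31 kJ/kg
Q = ṁ·Δh = 128.1 kg/min × -795.31 kJ/kg = -101880 kJ/min
|Q| = 1698 kW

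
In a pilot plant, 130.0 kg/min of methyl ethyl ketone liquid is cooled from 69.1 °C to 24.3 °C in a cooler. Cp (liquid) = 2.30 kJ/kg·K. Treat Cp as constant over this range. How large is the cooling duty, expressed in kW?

Q_c = 223 kW

Q = ṁ·Cp·ΔT = 130.0 × 2.30 × (24.3 − 69.1) = -13395 kJ/min
Converting: 13395 / 60 s = 223.25 kW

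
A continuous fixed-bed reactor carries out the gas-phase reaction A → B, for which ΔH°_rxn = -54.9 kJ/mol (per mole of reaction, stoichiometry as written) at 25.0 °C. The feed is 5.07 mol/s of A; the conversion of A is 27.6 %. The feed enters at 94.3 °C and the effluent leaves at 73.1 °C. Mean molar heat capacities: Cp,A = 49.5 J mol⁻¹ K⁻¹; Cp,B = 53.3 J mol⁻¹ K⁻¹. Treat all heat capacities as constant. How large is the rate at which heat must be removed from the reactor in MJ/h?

Extent of reaction ξ = 0.276 × 5.07 = 1.3993 mol/s
Reaction term: ξ·ΔH°_rxn = 1.3993 × -54.9 = -76.823 kJ/s
Sensible, feed 94.3→25 °C: -17.392 kJ/s
Outlet flows (mol/s): A 3.6707, B 1.3993
Sensible, products 25→73.1 °C: 12.327 kJ/s
Q = ΔH = -81.887 kJ/s = -81.887 kW
Heat removed = 294.79 MJ/h

Q_out = 295 MJ/h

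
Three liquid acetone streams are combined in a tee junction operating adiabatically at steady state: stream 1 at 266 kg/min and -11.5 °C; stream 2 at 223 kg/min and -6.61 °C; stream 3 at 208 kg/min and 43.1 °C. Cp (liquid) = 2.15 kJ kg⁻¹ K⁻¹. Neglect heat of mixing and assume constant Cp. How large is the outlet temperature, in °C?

No heat crosses the boundary, so H_out = H_in.
T_out = Σ ṁᵢCp,ᵢTᵢ / Σ ṁᵢCp,ᵢ
      = 9528.3 / 1498.5 = 6.3584 °C

T_out = 6.36 °C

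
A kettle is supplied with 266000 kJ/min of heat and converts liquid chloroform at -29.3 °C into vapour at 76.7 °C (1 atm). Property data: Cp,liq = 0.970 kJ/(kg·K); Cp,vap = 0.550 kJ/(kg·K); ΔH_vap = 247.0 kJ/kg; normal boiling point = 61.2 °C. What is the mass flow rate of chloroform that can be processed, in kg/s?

ṁ = 12.9 kg/s

Δh = 0.970×(61.2−-29.3) + 247.0 + 0.550×(76.7−61.2) = 343.31 kJ/kg
Q = 266000 kJ/min = 4433.3 kJ/s = 4433.3 kJ/s
ṁ = Q/Δh = 4433.3 / 343.31 = 12.913 kg/s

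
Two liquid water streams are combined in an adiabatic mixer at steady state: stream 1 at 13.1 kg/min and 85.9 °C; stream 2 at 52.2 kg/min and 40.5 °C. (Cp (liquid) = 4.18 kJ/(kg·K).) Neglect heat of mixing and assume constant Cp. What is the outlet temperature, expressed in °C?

T_out = 49.6 °C

Energy balance with Q = 0: Σ ṁᵢCp,ᵢ(T_out − Tᵢ) = 0
Σ ṁᵢCp,ᵢTᵢ = 13.1×4.18×85.9 + 52.2×4.18×40.5 = 13541
Σ ṁᵢCp,ᵢ = 13.1×4.18 + 52.2×4.18 = 272.95
T_out = 13541 / 272.95 = 49.608 °C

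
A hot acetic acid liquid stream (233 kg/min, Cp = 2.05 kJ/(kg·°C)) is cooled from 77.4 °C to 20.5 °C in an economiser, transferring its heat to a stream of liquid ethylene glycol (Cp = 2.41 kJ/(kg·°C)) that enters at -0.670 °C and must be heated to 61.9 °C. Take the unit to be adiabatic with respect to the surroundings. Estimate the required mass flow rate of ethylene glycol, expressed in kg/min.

Heat released by hot stream: Q = 233 × 2.05 × (77.4 − 20.5) = 27178 kJ/min
Energy balance on cold side (adiabatic exchanger): Q = ṁ_c·Cp_c·(T_c,out − T_c,in)
ṁ_c = 27178 / [2.41 × (61.9 − -0.670)] = 180.23 kg/min

ṁ_c = 180 kg/min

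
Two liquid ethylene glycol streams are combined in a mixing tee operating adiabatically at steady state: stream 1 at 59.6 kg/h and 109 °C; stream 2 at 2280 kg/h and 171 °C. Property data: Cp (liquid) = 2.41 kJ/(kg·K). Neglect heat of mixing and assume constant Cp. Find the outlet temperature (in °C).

No heat crosses the boundary, so H_out = H_in.
T_out = Σ ṁᵢCp,ᵢTᵢ / Σ ṁᵢCp,ᵢ
      = 955270 / 5638.4 = 169.42 °C

T_out = 169 °C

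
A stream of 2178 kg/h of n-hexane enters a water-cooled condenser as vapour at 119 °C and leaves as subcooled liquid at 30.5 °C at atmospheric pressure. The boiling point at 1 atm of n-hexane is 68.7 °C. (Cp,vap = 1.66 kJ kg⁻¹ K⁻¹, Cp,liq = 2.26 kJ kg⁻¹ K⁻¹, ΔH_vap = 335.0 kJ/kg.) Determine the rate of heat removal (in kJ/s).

vapour 119→68.7 °C: -83.498 kJ/kg
condensation at 68.7 °C: -335 kJ/kg
liquid 68.7→30.5 °C: -86.332 kJ/kg
Δh = -83.498 + -335 + -86.332 = -504.83 kJ/kg
Q = ṁ·Δh = 2178 kg/h × -504.83 kJ/kg = -1.0995e+06 kJ/h
|Q| = 305.42 kW

Q_c = 305 kJ/s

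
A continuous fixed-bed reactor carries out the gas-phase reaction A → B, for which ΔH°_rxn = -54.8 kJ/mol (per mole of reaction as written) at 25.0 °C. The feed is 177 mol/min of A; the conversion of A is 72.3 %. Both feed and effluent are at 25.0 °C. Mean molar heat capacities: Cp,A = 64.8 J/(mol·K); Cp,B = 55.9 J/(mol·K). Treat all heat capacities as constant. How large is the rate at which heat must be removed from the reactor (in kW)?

Extent of reaction ξ = 0.723 × 177 = 127.97 mol/min
Reaction term: ξ·ΔH°_rxn = 127.97 × -54.8 = -7012.8 kJ/min
Q = ΔH = -7012.8 kJ/min = -116.88 kW
Heat removed = 116.88 kW

Q_out = 117 kW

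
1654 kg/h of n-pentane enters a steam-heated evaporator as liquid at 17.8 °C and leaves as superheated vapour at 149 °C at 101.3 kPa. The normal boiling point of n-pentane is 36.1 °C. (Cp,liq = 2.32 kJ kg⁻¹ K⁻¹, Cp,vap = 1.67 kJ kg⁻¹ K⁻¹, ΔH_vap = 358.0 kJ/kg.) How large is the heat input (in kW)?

liquid 17.8→36.1 °C: 42.456 kJ/kg
vaporisation at 36.1 °C: 358 kJ/kg
vapour 36.1→149 °C: 188.54 kJ/kg
Δh = 42.456 + 358 + 188.54 = 589 kJ/kg
Q = ṁ·Δh = 1654 kg/h × 589 kJ/kg = 974200 kJ/h
|Q| = 270.61 kW

Q = 271 kW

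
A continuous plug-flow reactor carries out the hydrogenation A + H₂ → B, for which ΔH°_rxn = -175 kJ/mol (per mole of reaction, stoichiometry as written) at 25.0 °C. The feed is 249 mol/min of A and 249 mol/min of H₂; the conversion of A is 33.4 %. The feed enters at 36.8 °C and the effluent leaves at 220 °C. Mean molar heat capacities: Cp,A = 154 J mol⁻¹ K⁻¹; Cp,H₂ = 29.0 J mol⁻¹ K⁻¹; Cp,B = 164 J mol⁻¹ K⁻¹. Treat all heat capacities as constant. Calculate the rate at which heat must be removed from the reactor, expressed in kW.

Extent of reaction ξ = 0.334 × 249 = 83.166 mol/min
Reaction term: ξ·ΔH°_rxn = 83.166 × -175 = -14554 kJ/min
Sensible, feed 36.8→25 °C: -537.69 kJ/min
Outlet flows (mol/min): A 165.83, H₂ 165.83, B 83.166
Sensible, products 25→220 °C: 8577.4 kJ/min
Q = ΔH = -6514.3 kJ/min = -108.57 kW
Heat removed = 108.57 kW

Q_out = 109 kW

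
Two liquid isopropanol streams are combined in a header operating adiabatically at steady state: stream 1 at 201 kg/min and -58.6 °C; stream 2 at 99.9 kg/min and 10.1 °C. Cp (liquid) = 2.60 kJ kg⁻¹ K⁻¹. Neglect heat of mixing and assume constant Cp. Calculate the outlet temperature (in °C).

T_out = -35.8 °C

Energy balance with Q = 0: Σ ṁᵢCp,ᵢ(T_out − Tᵢ) = 0
T_out = Σ ṁᵢCp,ᵢTᵢ / Σ ṁᵢCp,ᵢ
      = -28001 / 782.34 = -35.791 °C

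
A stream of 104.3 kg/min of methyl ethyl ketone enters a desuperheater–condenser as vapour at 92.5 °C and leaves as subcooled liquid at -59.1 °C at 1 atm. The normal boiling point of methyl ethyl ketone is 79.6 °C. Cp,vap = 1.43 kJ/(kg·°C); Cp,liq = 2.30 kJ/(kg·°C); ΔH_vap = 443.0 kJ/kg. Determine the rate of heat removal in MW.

Q_c = 1.36 MW

vapour 92.5→79.6 °C: -18.447 kJ/kg
condensation at 79.6 °C: -443 kJ/kg
liquid 79.6→-59.1 °C: -319.01 kJ/kg
Δh = -18.447 + -443 + -319.01 = -780.46 kJ/kg
Q = ṁ·Δh = 104.3 kg/min × -780.46 kJ/kg = -81402 kJ/min
|Q| = 1356.7 kW = 1.3567 MW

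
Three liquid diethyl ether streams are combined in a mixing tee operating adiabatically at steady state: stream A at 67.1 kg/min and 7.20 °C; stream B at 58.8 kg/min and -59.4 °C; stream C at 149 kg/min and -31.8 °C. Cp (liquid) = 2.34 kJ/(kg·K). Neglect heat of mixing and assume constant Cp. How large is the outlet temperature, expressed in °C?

T_out = -28.2 °C

No heat crosses the boundary, so H_out = H_in.
Σ ṁᵢCp,ᵢTᵢ = 67.1×2.34×7.20 + 58.8×2.34×-59.4 + 149×2.34×-31.8 = -18130
Σ ṁᵢCp,ᵢ = 67.1×2.34 + 58.8×2.34 + 149×2.34 = 643.27
T_out = -18130 / 643.27 = -28.184 °C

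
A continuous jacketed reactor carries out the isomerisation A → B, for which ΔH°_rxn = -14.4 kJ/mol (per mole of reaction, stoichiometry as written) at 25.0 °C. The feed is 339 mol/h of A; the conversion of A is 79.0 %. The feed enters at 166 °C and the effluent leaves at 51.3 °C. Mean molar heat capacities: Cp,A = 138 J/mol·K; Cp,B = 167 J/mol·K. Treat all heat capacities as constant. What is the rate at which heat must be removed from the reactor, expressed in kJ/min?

Extent of reaction ξ = 0.790 × 339 = 267.81 mol/h
Reaction term: ξ·ΔH°_rxn = 267.81 × -14.4 = -3856.5 kJ/h
Sensible, feed 166→25 °C: -6596.3 kJ/h
Outlet flows (mol/h): A 71.19, B 267.81
Sensible, products 25→51.3 °C: 1434.6 kJ/h
Q = ΔH = -9018.1 kJ/h = -2.505 kW
Heat removed = 150.3 kJ/min

Q_out = 150 kJ/min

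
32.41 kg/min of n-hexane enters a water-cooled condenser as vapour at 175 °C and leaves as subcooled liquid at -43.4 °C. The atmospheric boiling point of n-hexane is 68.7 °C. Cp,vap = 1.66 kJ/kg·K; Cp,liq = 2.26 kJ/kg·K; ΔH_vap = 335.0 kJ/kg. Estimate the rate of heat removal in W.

Q_c = 413000 W

vapour 175→68.7 °C: -176.46 kJ/kg
condensation at 68.7 °C: -335 kJ/kg
liquid 68.7→-43.4 °C: -253.35 kJ/kg
Δh = -176.46 + -335 + -253.35 = -764.8 kJ/kg
Q = ṁ·Δh = 32.41 kg/min × -764.8 kJ/kg = -24787 kJ/min
|Q| = 413.12 kW = 413120 W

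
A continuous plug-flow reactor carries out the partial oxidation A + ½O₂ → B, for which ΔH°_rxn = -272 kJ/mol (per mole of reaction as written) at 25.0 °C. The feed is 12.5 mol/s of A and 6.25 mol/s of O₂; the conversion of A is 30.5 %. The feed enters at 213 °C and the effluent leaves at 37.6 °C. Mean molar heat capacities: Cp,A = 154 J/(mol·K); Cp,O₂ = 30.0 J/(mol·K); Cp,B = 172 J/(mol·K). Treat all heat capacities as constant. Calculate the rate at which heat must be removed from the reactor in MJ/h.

Extent of reaction ξ = 0.305 × 12.5 = 3.8125 mol/s
Reaction term: ξ·ΔH°_rxn = 3.8125 × -272 = -1037 kJ/s
Sensible, feed 213→25 °C: -397.15 kJ/s
Outlet flows (mol/s): A 8.6875, O₂ 4.3438, B 3.8125
Sensible, products 25→37.6 °C: 26.762 kJ/s
Q = ΔH = -1407.4 kJ/s = -1407.4 kW
Heat removed = 5066.6 MJ/h

Q_out = 5070 MJ/h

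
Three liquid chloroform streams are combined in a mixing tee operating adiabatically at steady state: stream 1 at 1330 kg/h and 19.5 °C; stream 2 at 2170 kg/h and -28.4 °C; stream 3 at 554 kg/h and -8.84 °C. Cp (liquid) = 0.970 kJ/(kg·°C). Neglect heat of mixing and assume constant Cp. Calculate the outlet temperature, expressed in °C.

T_out = -10.0 °C

No heat crosses the boundary, so H_out = H_in.
T_out = Σ ṁᵢCp,ᵢTᵢ / Σ ṁᵢCp,ᵢ
      = -39373 / 3932.4 = -10.012 °C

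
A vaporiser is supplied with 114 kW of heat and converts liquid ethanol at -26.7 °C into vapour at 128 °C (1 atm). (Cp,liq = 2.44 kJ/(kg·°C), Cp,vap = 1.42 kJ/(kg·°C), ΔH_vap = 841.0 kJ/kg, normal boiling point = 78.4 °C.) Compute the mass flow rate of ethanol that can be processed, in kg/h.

Δh = 2.44×(78.4−-26.7) + 841.0 + 1.42×(128−78.4) = 1167.9 kJ/kg
Q = 114 kW = 114 kJ/s = 410400 kJ/h
ṁ = Q/Δh = 410400 / 1167.9 = 351.41 kg/h

ṁ = 351 kg/h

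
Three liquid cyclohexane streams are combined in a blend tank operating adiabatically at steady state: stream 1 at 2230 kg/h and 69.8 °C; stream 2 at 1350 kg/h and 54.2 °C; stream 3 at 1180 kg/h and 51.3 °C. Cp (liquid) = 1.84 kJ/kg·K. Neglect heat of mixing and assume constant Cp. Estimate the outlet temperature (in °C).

Energy balance with Q = 0: Σ ṁᵢCp,ᵢ(T_out − Tᵢ) = 0
Σ ṁᵢCp,ᵢTᵢ = 2230×1.84×69.8 + 1350×1.84×54.2 + 1180×1.84×51.3 = 532420
Σ ṁᵢCp,ᵢ = 2230×1.84 + 1350×1.84 + 1180×1.84 = 8758.4
T_out = 532420 / 8758.4 = 60.789 °C

T_out = 60.8 °C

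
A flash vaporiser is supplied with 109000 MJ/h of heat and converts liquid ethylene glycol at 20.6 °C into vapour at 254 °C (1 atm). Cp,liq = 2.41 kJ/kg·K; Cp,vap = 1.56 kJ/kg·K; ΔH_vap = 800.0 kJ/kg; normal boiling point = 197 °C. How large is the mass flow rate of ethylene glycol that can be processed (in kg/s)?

ṁ = 23.0 kg/s

Δh = 2.41×(197−20.6) + 800.0 + 1.56×(254−197) = 1314 kJ/kg
Q = 109000 MJ/h = 30278 kJ/s = 30278 kJ/s
ṁ = Q/Δh = 30278 / 1314 = 23.042 kg/s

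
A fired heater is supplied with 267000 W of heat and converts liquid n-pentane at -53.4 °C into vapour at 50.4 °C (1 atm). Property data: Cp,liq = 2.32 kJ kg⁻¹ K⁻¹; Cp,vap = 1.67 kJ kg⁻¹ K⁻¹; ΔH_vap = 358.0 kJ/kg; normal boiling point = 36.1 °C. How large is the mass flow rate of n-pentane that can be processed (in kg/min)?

ṁ = 27.2 kg/min

Δh = 2.32×(36.1−-53.4) + 358.0 + 1.67×(50.4−36.1) = 589.52 kJ/kg
Q = 267000 W = 267 kJ/s = 16020 kJ/min
ṁ = Q/Δh = 16020 / 589.52 = 27.175 kg/min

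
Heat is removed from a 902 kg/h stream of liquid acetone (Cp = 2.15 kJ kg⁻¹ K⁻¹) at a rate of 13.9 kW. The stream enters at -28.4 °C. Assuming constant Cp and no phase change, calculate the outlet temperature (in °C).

T_out = -54.2 °C

Q = 13.9 kW = 50040 kJ/h
ΔT = Q/(ṁ·Cp) = 50040/(902×2.15) = 25.803 K
T_out = -28.4 − 25.803 = -54.203 °C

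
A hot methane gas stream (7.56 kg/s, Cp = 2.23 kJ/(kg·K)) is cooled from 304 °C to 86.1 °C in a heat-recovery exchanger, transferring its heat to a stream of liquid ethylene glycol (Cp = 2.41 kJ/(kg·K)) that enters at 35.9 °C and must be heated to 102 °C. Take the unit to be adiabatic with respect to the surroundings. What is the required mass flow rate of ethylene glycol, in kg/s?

ṁ_c = 23.1 kg/s

Heat released by hot stream: Q = 7.56 × 2.23 × (304 − 86.1) = 3673.5 kJ/s
Energy balance on cold side (adiabatic exchanger): Q = ṁ_c·Cp_c·(T_c,out − T_c,in)
ṁ_c = 3673.5 / [2.41 × (102 − 35.9)] = 23.06 kg/s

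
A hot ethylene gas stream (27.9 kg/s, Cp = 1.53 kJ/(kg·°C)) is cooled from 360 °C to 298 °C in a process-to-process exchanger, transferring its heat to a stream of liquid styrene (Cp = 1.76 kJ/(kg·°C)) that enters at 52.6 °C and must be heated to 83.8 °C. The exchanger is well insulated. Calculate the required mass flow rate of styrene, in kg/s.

ṁ_c = 48.2 kg/s

Heat released by hot stream: Q = 27.9 × 1.53 × (360 − 298) = 2646.6 kJ/s
Energy balance on cold side (adiabatic exchanger): Q = ṁ_c·Cp_c·(T_c,out − T_c,in)
ṁ_c = 2646.6 / [1.76 × (83.8 − 52.6)] = 48.197 kg/s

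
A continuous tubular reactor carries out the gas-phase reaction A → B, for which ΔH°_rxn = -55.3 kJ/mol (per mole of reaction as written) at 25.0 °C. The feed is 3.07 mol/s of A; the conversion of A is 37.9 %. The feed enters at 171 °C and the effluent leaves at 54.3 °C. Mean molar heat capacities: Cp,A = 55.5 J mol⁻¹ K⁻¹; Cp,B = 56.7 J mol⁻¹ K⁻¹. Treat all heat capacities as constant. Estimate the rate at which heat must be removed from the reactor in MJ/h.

Extent of reaction ξ = 0.379 × 3.07 = 1.1635 mol/s
Reaction term: ξ·ΔH°_rxn = 1.1635 × -55.3 = -64.343 kJ/s
Sensible, feed 171→25 °C: -24.876 kJ/s
Outlet flows (mol/s): A 1.9065, B 1.1635
Sensible, products 25→54.3 °C: 5.0332 kJ/s
Q = ΔH = -84.186 kJ/s = -84.186 kW
Heat removed = 303.07 MJ/h

Q_out = 303 MJ/h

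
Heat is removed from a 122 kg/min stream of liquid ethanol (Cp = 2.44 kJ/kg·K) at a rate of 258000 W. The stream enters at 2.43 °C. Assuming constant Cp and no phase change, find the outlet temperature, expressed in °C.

Q = 258000 W = 15480 kJ/min
ΔT = Q/(ṁ·Cp) = 15480/(122×2.44) = 52.002 K
T_out = 2.43 − 52.002 = -49.572 °C

T_out = -49.6 °C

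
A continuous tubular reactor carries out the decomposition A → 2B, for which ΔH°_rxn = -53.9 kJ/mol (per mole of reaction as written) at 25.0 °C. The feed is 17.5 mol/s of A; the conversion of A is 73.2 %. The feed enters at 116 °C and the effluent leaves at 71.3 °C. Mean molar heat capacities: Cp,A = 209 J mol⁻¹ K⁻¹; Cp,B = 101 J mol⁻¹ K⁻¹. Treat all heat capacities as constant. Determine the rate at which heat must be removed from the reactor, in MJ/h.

Extent of reaction ξ = 0.732 × 17.5 = 12.81 mol/s
Reaction term: ξ·ΔH°_rxn = 12.81 × -53.9 = -690.46 kJ/s
Sensible, feed 116→25 °C: -332.83 kJ/s
Outlet flows (mol/s): A 4.69, B 25.62
Sensible, products 25→71.3 °C: 165.19 kJ/s
Q = ΔH = -858.1 kJ/s = -858.1 kW
Heat removed = 3089.2 MJ/h

Q_out = 3090 MJ/h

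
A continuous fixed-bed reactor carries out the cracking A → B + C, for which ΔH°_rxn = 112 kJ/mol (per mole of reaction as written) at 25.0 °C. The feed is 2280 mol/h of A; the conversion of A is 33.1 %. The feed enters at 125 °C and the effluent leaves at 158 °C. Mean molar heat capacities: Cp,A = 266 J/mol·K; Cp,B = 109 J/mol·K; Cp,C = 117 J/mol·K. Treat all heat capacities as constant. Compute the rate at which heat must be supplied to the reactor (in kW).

Q_in = 27.9 kW

Extent of reaction ξ = 0.331 × 2280 = 754.68 mol/h
Reaction term: ξ·ΔH°_rxn = 754.68 × 112 = 84524 kJ/h
Sensible, feed 125→25 °C: -60648 kJ/h
Outlet flows (mol/h): A 1525.3, B 754.68, C 754.68
Sensible, products 25→158 °C: 76647 kJ/h
Q = ΔH = 100520 kJ/h = 27.923 kW
Heat supplied = 27.923 kW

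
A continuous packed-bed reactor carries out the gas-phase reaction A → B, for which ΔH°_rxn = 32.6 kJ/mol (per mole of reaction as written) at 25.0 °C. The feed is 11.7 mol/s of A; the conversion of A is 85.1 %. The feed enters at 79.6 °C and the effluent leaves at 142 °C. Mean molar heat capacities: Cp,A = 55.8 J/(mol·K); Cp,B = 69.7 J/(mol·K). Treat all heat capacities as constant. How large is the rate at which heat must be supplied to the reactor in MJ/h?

Extent of reaction ξ = 0.851 × 11.7 = 9.9567 mol/s
Reaction term: ξ·ΔH°_rxn = 9.9567 × 32.6 = 324.59 kJ/s
Sensible, feed 79.6→25 °C: -35.646 kJ/s
Outlet flows (mol/s): A 1.7433, B 9.9567
Sensible, products 25→142 °C: 92.577 kJ/s
Q = ΔH = 381.52 kJ/s = 381.52 kW
Heat supplied = 1373.5 MJ/h

Q_in = 1370 MJ/h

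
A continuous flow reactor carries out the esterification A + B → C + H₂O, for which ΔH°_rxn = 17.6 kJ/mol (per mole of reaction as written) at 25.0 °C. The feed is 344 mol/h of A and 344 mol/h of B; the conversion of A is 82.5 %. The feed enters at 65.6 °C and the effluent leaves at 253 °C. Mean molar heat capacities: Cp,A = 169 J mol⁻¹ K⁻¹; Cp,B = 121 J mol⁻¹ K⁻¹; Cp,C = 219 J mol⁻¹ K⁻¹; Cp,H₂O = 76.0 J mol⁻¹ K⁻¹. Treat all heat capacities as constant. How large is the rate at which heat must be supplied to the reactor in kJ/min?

Q_in = 400 kJ/min

Extent of reaction ξ = 0.825 × 344 = 283.8 mol/h
Reaction term: ξ·ΔH°_rxn = 283.8 × 17.6 = 4994.9 kJ/h
Sensible, feed 65.6→25 °C: -4050.3 kJ/h
Outlet flows (mol/h): A 60.2, B 60.2, C 283.8, H₂O 283.8
Sensible, products 25→253 °C: 23069 kJ/h
Q = ΔH = 24013 kJ/h = 6.6704 kW
Heat supplied = 400.22 kJ/min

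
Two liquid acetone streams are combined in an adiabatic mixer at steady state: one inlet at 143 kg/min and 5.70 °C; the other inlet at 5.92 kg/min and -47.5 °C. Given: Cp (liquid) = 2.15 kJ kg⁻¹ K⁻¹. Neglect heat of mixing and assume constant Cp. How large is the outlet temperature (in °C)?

T_out = 3.59 °C

Adiabatic, steady state ⇒ Σ ṁᵢCp,ᵢ(T_out − Tᵢ) = 0
Σ ṁᵢCp,ᵢTᵢ = 143×2.15×5.70 + 5.92×2.15×-47.5 = 1147.9
Σ ṁᵢCp,ᵢ = 143×2.15 + 5.92×2.15 = 320.18
T_out = 1147.9 / 320.18 = 3.5851 °C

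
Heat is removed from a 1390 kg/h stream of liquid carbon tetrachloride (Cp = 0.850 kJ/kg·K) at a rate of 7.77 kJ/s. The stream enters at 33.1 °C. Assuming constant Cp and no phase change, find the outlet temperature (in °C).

T_out = 9.43 °C

Q = 7.77 kJ/s = 27972 kJ/h
ΔT = Q/(ṁ·Cp) = 27972/(1390×0.850) = 23.675 K
T_out = 33.1 − 23.675 = 9.425 °C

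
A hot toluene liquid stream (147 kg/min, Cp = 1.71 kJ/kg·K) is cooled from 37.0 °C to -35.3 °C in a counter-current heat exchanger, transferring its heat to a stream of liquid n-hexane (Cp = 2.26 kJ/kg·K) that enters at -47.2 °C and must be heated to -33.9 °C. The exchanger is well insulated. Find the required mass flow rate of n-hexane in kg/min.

ṁ_c = 605 kg/min

Heat released by hot stream: Q = 147 × 1.71 × (37.0 − -35.3) = 18174 kJ/min
Energy balance on cold side (adiabatic exchanger): Q = ṁ_c·Cp_c·(T_c,out − T_c,in)
ṁ_c = 18174 / [2.26 × (-33.9 − -47.2)] = 604.63 kg/min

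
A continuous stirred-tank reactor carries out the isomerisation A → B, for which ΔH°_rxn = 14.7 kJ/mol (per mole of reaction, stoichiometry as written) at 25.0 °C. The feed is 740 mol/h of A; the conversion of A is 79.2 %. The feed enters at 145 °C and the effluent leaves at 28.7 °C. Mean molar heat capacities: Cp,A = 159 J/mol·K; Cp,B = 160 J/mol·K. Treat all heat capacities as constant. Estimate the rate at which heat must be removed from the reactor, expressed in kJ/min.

Q_out = 84.4 kJ/min

Extent of reaction ξ = 0.792 × 740 = 586.08 mol/h
Reaction term: ξ·ΔH°_rxn = 586.08 × 14.7 = 8615.4 kJ/h
Sensible, feed 145→25 °C: -14119 kJ/h
Outlet flows (mol/h): A 153.92, B 586.08
Sensible, products 25→28.7 °C: 437.51 kJ/h
Q = ΔH = -5066.3 kJ/h = -1.4073 kW
Heat removed = 84.439 kJ/min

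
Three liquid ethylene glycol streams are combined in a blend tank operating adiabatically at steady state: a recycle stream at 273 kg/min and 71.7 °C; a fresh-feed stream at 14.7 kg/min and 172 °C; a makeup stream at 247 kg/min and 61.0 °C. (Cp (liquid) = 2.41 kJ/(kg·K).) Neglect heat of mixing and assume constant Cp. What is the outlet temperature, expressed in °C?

T_out = 69.5 °C

Adiabatic, steady state ⇒ Σ ṁᵢCp,ᵢ(T_out − Tᵢ) = 0
T_out = Σ ṁᵢCp,ᵢTᵢ / Σ ṁᵢCp,ᵢ
      = 89578 / 1288.6 = 69.515 °C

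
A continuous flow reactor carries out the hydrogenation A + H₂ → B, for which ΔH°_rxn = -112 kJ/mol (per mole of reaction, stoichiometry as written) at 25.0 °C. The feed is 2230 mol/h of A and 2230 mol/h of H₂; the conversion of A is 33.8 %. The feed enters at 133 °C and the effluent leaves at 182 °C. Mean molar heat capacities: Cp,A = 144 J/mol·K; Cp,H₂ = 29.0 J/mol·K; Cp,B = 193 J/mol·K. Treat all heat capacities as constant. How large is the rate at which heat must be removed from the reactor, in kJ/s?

Extent of reaction ξ = 0.338 × 2230 = 753.74 mol/h
Reaction term: ξ·ΔH°_rxn = 753.74 × -112 = -84419 kJ/h
Sensible, feed 133→25 °C: -41665 kJ/h
Outlet flows (mol/h): A 1476.3, H₂ 1476.3, B 753.74
Sensible, products 25→182 °C: 62936 kJ/h
Q = ΔH = -63148 kJ/h = -17.541 kW
Heat removed = 17.541 kJ/s

Q_out = 17.5 kJ/s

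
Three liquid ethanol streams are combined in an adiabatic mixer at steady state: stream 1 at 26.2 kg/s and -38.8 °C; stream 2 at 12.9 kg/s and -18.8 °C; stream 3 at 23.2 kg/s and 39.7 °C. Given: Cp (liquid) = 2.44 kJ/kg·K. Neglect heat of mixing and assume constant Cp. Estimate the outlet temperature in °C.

T_out = -5.43 °C

No heat crosses the boundary, so H_out = H_in.
Σ ṁᵢCp,ᵢTᵢ = 26.2×2.44×-38.8 + 12.9×2.44×-18.8 + 23.2×2.44×39.7 = -824.82
Σ ṁᵢCp,ᵢ = 26.2×2.44 + 12.9×2.44 + 23.2×2.44 = 152.01
T_out = -824.82 / 152.01 = -5.426 °C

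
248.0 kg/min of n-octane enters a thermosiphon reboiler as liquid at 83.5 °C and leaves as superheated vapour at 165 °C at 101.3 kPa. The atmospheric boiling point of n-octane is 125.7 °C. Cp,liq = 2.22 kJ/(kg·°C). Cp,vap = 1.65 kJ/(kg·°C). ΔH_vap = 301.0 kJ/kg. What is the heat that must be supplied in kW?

liquid 83.5→125.7 °C: 93.684 kJ/kg
vaporisation at 125.7 °C: 301 kJ/kg
vapour 125.7→165 °C: 64.845 kJ/kg
Δh = 93.684 + 301 + 64.845 = 459.53 kJ/kg
Q = ṁ·Δh = 248.0 kg/min × 459.53 kJ/kg = 113960 kJ/min
|Q| = 1899.4 kW

Q = 1900 kW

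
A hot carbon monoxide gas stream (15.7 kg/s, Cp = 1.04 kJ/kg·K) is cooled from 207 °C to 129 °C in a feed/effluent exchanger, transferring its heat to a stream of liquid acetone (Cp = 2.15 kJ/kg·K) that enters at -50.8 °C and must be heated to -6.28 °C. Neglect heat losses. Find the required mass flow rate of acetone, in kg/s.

Heat released by hot stream: Q = 15.7 × 1.04 × (207 − 129) = 1273.6 kJ/s
Energy balance on cold side (adiabatic exchanger): Q = ṁ_c·Cp_c·(T_c,out − T_c,in)
ṁ_c = 1273.6 / [2.15 × (-6.28 − -50.8)] = 13.306 kg/s

ṁ_c = 13.3 kg/s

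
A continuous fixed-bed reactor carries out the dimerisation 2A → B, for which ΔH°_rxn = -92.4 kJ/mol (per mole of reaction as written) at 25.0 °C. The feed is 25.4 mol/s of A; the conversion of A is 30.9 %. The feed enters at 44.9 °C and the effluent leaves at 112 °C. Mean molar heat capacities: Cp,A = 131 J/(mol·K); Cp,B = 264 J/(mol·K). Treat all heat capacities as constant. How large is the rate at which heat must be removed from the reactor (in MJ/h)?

Extent of reaction ξ = 0.309 × 25.4 / 2 = 3.9243 mol/s
Reaction term: ξ·ΔH°_rxn = 3.9243 × -92.4 = -362.61 kJ/s
Sensible, feed 44.9→25 °C: -66.215 kJ/s
Outlet flows (mol/s): A 17.551, B 3.9243
Sensible, products 25→112 °C: 290.17 kJ/s
Q = ΔH = -138.65 kJ/s = -138.65 kW
Heat removed = 499.15 MJ/h

Q_out = 499 MJ/h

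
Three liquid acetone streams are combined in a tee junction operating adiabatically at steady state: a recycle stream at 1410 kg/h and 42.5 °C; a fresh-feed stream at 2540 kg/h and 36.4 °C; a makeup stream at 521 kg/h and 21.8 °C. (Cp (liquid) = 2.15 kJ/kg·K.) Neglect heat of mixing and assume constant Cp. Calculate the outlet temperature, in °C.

No heat crosses the boundary, so H_out = H_in.
T_out = Σ ṁᵢCp,ᵢTᵢ / Σ ṁᵢCp,ᵢ
      = 352040 / 9612.6 = 36.622 °C

T_out = 36.6 °C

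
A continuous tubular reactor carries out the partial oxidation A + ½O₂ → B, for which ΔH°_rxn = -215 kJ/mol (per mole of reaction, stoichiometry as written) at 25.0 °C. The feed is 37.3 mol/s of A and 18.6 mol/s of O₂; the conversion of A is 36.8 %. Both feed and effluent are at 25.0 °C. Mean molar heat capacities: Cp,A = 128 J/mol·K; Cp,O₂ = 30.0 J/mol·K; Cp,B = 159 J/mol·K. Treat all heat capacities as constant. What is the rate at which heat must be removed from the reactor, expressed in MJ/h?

Extent of reaction ξ = 0.368 × 37.3 = 13.726 mol/s
Reaction term: ξ·ΔH°_rxn = 13.726 × -215 = -2951.2 kJ/s
Q = ΔH = -2951.2 kJ/s = -2951.2 kW
Heat removed = 10624 MJ/h

Q_out = 10600 MJ/h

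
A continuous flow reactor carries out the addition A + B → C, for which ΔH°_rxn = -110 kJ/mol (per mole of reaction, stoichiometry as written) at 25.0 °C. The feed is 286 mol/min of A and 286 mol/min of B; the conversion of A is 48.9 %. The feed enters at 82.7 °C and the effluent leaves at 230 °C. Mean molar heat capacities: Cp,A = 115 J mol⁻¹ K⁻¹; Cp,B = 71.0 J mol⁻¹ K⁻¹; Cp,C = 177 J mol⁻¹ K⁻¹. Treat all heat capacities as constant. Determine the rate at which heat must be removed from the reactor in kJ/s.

Q_out = 130 kJ/s

Extent of reaction ξ = 0.489 × 286 = 139.85 mol/min
Reaction term: ξ·ΔH°_rxn = 139.85 × -110 = -15384 kJ/min
Sensible, feed 82.7→25 °C: -3069.4 kJ/min
Outlet flows (mol/min): A 146.15, B 146.15, C 139.85
Sensible, products 25→230 °C: 10647 kJ/min
Q = ΔH = -7806.2 kJ/min = -130.1 kW
Heat removed = 130.1 kJ/s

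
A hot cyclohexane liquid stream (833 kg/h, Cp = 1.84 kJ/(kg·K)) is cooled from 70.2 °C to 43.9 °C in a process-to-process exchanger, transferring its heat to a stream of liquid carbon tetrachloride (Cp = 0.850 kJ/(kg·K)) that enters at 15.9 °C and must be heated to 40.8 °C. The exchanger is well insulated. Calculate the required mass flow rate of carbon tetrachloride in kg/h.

ṁ_c = 1900 kg/h

Heat released by hot stream: Q = 833 × 1.84 × (70.2 − 43.9) = 40311 kJ/h
Energy balance on cold side (adiabatic exchanger): Q = ṁ_c·Cp_c·(T_c,out − T_c,in)
ṁ_c = 40311 / [0.850 × (40.8 − 15.9)] = 1904.6 kg/h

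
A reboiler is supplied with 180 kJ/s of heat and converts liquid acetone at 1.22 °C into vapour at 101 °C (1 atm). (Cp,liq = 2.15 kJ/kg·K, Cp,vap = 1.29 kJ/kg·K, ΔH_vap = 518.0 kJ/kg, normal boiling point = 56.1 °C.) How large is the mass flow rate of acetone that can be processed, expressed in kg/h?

ṁ = 934 kg/h

Δh = 2.15×(56.1−1.22) + 518.0 + 1.29×(101−56.1) = 693.91 kJ/kg
Q = 180 kJ/s = 180 kJ/s = 648000 kJ/h
ṁ = Q/Δh = 648000 / 693.91 = 933.83 kg/h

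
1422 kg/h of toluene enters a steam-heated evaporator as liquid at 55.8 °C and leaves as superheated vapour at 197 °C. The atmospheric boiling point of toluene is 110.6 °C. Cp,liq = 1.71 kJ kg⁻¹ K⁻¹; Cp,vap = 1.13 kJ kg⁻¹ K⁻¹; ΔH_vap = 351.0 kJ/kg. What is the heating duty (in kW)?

Q = 214 kW

liquid 55.8→110.6 °C: 93.708 kJ/kg
vaporisation at 110.6 °C: 351 kJ/kg
vapour 110.6→197 °C: 97.632 kJ/kg
Δh = 93.708 + 351 + 97.632 = 542.34 kJ/kg
Q = ṁ·Δh = 1422 kg/h × 542.34 kJ/kg = 771210 kJ/h
|Q| = 214.22 kW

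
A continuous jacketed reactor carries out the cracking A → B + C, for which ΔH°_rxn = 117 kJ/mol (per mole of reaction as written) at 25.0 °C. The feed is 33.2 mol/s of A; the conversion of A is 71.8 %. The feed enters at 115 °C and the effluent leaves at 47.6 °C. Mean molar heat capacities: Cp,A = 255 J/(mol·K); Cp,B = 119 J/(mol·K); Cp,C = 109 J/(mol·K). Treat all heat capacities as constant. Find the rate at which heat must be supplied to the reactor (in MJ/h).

Q_in = 7930 MJ/h

Extent of reaction ξ = 0.718 × 33.2 = 23.838 mol/s
Reaction term: ξ·ΔH°_rxn = 23.838 × 117 = 2789 kJ/s
Sensible, feed 115→25 °C: -761.94 kJ/s
Outlet flows (mol/s): A 9.3624, B 23.838, C 23.838
Sensible, products 25→47.6 °C: 176.79 kJ/s
Q = ΔH = 2203.8 kJ/s = 2203.8 kW
Heat supplied = 7933.8 MJ/h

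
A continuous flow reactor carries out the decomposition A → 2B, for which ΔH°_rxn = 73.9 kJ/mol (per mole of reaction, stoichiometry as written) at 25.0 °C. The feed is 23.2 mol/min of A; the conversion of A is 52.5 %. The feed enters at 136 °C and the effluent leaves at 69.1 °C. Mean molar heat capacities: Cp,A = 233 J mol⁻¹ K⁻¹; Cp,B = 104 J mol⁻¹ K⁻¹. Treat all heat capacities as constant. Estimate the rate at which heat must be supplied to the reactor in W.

Q_in = 8750 W

Extent of reaction ξ = 0.525 × 23.2 = 12.18 mol/min
Reaction term: ξ·ΔH°_rxn = 12.18 × 73.9 = 900.1 kJ/min
Sensible, feed 136→25 °C: -600.02 kJ/min
Outlet flows (mol/min): A 11.02, B 24.36
Sensible, products 25→69.1 °C: 224.96 kJ/min
Q = ΔH = 525.04 kJ/min = 8.7506 kW
Heat supplied = 8750.6 W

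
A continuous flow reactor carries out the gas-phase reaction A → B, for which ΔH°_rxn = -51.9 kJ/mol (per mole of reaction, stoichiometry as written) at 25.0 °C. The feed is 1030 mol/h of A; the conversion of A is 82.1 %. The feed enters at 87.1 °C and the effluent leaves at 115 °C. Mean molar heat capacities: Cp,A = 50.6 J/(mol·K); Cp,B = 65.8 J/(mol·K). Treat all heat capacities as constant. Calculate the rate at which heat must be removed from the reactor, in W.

Extent of reaction ξ = 0.821 × 1030 = 845.63 mol/h
Reaction term: ξ·ΔH°_rxn = 845.63 × -51.9 = -43888 kJ/h
Sensible, feed 87.1→25 °C: -3236.5 kJ/h
Outlet flows (mol/h): A 184.37, B 845.63
Sensible, products 25→115 °C: 5847.4 kJ/h
Q = ΔH = -41277 kJ/h = -11.466 kW
Heat removed = 11466 W

Q_out = 11500 W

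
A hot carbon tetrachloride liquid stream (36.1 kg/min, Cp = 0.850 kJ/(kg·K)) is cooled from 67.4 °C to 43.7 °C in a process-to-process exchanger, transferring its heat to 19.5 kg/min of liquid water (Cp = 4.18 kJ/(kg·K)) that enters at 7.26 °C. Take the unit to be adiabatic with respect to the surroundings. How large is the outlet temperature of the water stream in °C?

T_c,out = 16.2 °C

Heat released by hot stream: Q = 36.1 × 0.850 × (67.4 − 43.7) = 727.23 kJ/min
Energy balance on cold side (adiabatic exchanger): Q = ṁ_c·Cp_c·(T_c,out − T_c,in)
T_c,out = 7.26 + 727.23/(19.5 × 4.18) = 16.182 °C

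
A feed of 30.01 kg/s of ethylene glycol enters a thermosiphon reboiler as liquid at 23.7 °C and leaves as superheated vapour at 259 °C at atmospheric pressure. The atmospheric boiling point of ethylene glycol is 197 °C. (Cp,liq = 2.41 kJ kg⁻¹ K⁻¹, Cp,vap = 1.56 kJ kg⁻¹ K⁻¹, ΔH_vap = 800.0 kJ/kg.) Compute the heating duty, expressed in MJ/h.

Q = 142000 MJ/h

liquid 23.7→197 °C: 417.65 kJ/kg
vaporisation at 197 °C: 800 kJ/kg
vapour 197→259 °C: 96.72 kJ/kg
Δh = 417.65 + 800 + 96.72 = 1314.4 kJ/kg
Q = ṁ·Δh = 30.01 kg/s × 1314.4 kJ/kg = 39444 kJ/s
|Q| = 39444 kW = 142000 MJ/h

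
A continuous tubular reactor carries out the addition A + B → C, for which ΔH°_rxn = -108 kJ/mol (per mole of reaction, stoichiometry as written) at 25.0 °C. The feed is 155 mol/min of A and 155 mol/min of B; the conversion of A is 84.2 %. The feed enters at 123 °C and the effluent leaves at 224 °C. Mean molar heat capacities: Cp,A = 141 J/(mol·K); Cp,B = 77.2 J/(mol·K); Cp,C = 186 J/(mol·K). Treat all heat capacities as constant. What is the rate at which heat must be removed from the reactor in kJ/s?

Extent of reaction ξ = 0.842 × 155 = 130.51 mol/min
Reaction term: ξ·ΔH°_rxn = 130.51 × -108 = -14095 kJ/min
Sensible, feed 123→25 °C: -3314.5 kJ/min
Outlet flows (mol/min): A 24.49, B 24.49, C 130.51
Sensible, products 25→224 °C: 5894.1 kJ/min
Q = ΔH = -11515 kJ/min = -191.92 kW
Heat removed = 191.92 kJ/s

Q_out = 192 kJ/s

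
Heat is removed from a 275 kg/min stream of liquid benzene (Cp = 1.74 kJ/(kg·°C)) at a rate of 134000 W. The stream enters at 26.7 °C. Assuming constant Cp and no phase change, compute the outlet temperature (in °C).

Q = 134000 W = 8040 kJ/min
ΔT = Q/(ṁ·Cp) = 8040/(275×1.74) = 16.803 K
T_out = 26.7 − 16.803 = 9.8975 °C

T_out = 9.90 °C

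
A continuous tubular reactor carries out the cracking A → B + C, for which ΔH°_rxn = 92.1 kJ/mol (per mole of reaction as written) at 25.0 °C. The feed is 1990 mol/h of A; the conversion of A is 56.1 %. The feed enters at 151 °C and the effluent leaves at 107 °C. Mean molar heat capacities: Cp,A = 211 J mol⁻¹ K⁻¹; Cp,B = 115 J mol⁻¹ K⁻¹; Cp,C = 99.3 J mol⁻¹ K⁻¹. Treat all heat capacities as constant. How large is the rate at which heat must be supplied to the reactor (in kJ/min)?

Q_in = 1410 kJ/min

Extent of reaction ξ = 0.561 × 1990 = 1116.4 mol/h
Reaction term: ξ·ΔH°_rxn = 1116.4 × 92.1 = 102820 kJ/h
Sensible, feed 151→25 °C: -52906 kJ/h
Outlet flows (mol/h): A 873.61, B 1116.4, C 1116.4
Sensible, products 25→107 °C: 34733 kJ/h
Q = ΔH = 84646 kJ/h = 23.513 kW
Heat supplied = 1410.8 kJ/min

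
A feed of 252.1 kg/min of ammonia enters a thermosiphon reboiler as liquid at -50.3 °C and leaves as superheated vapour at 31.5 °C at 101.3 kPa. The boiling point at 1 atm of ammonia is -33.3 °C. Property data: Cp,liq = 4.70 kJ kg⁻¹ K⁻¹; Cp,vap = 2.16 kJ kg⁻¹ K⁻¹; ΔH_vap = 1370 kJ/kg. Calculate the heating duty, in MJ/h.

Q = 24000 MJ/h

liquid -50.3→-33.3 °C: 79.9 kJ/kg
vaporisation at -33.3 °C: 1370 kJ/kg
vapour -33.3→31.5 °C: 139.97 kJ/kg
Δh = 79.9 + 1370 + 139.97 = 1589.9 kJ/kg
Q = ṁ·Δh = 252.1 kg/min × 1589.9 kJ/kg = 400810 kJ/min
|Q| = 6680.1 kW = 24048 MJ/h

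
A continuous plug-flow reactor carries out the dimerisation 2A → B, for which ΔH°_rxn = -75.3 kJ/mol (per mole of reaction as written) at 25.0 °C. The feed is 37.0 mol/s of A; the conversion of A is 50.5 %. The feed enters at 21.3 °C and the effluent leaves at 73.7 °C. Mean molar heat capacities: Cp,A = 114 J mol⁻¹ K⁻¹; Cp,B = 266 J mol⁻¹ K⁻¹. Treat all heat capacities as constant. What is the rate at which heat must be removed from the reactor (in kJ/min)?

Extent of reaction ξ = 0.505 × 37.0 / 2 = 9.3425 mol/s
Reaction term: ξ·ΔH°_rxn = 9.3425 × -75.3 = -703.49 kJ/s
Sensible, feed 21.3→25 °C: 15.607 kJ/s
Outlet flows (mol/s): A 18.315, B 9.3425
Sensible, products 25→73.7 °C: 222.71 kJ/s
Q = ΔH = -465.18 kJ/s = -465.18 kW
Heat removed = 27911 kJ/min

Q_out = 27900 kJ/min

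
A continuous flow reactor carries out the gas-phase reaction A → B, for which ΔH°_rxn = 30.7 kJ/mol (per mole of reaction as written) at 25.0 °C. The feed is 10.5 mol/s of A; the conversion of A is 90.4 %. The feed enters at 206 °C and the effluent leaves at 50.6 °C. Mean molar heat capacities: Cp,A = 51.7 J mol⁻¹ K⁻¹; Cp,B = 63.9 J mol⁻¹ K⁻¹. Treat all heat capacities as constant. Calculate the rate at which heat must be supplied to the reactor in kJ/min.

Q_in = 12600 kJ/min

Extent of reaction ξ = 0.904 × 10.5 = 9.492 mol/s
Reaction term: ξ·ΔH°_rxn = 9.492 × 30.7 = 291.4 kJ/s
Sensible, feed 206→25 °C: -98.256 kJ/s
Outlet flows (mol/s): A 1.008, B 9.492
Sensible, products 25→50.6 °C: 16.862 kJ/s
Q = ΔH = 210.01 kJ/s = 210.01 kW
Heat supplied = 12601 kJ/min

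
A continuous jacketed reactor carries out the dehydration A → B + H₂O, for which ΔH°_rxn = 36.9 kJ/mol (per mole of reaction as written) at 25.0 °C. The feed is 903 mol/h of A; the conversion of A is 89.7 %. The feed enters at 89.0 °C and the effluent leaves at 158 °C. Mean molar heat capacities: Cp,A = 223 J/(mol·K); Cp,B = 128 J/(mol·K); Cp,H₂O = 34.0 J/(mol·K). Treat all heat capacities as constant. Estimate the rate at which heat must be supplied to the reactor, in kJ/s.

Q_in = 10.3 kJ/s

Extent of reaction ξ = 0.897 × 903 = 809.99 mol/h
Reaction term: ξ·ΔH°_rxn = 809.99 × 36.9 = 29889 kJ/h
Sensible, feed 89.0→25 °C: -12888 kJ/h
Outlet flows (mol/h): A 93.009, B 809.99, H₂O 809.99
Sensible, products 25→158 °C: 20211 kJ/h
Q = ΔH = 37212 kJ/h = 10.337 kW
Heat supplied = 10.337 kJ/s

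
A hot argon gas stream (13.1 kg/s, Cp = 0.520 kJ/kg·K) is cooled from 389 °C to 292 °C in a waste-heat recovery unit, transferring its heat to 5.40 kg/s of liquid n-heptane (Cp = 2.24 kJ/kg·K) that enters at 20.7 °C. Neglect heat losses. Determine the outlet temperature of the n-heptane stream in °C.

T_c,out = 75.3 °C

Heat released by hot stream: Q = 13.1 × 0.520 × (389 − 292) = 660.76 kJ/s
Energy balance on cold side (adiabatic exchanger): Q = ṁ_c·Cp_c·(T_c,out − T_c,in)
T_c,out = 20.7 + 660.76/(5.40 × 2.24) = 75.327 °C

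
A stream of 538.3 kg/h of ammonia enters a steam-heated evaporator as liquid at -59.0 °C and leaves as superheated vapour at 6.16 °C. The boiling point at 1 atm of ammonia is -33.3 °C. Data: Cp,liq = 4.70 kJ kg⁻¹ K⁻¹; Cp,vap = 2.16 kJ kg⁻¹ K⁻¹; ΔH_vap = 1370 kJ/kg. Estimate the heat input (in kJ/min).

Q = 14100 kJ/min

liquid -59.0→-33.3 °C: 120.79 kJ/kg
vaporisation at -33.3 °C: 1370 kJ/kg
vapour -33.3→6.16 °C: 85.234 kJ/kg
Δh = 120.79 + 1370 + 85.234 = 1576 kJ/kg
Q = ṁ·Δh = 538.3 kg/h × 1576 kJ/kg = 848370 kJ/h
|Q| = 235.66 kW = 14140 kJ/min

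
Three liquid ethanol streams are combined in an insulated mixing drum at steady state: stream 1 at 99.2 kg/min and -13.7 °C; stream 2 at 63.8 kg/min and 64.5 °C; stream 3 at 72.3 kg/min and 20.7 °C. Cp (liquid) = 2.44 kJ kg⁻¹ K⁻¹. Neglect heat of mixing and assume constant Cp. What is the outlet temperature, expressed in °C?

T_out = 18.1 °C

No heat crosses the boundary, so H_out = H_in.
Σ ṁᵢCp,ᵢTᵢ = 99.2×2.44×-13.7 + 63.8×2.44×64.5 + 72.3×2.44×20.7 = 10377
Σ ṁᵢCp,ᵢ = 99.2×2.44 + 63.8×2.44 + 72.3×2.44 = 574.13
T_out = 10377 / 574.13 = 18.073 °C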